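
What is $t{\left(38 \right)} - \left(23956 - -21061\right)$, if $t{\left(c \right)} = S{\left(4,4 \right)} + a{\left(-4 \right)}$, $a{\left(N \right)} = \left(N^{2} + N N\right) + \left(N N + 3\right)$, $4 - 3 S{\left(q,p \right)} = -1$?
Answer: $- \frac{134893}{3} \approx -44964.0$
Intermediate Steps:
$S{\left(q,p \right)} = \frac{5}{3}$ ($S{\left(q,p \right)} = \frac{4}{3} - - \frac{1}{3} = \frac{4}{3} + \frac{1}{3} = \frac{5}{3}$)
$a{\left(N \right)} = 3 + 3 N^{2}$ ($a{\left(N \right)} = \left(N^{2} + N^{2}\right) + \left(N^{2} + 3\right) = 2 N^{2} + \left(3 + N^{2}\right) = 3 + 3 N^{2}$)
$t{\left(c \right)} = \frac{158}{3}$ ($t{\left(c \right)} = \frac{5}{3} + \left(3 + 3 \left(-4\right)^{2}\right) = \frac{5}{3} + \left(3 + 3 \cdot 16\right) = \frac{5}{3} + \left(3 + 48\right) = \frac{5}{3} + 51 = \frac{158}{3}$)
$t{\left(38 \right)} - \left(23956 - -21061\right) = \frac{158}{3} - \left(23956 - -21061\right) = \frac{158}{3} - \left(23956 + 21061\right) = \frac{158}{3} - 45017 = - \frac{134893}{3}$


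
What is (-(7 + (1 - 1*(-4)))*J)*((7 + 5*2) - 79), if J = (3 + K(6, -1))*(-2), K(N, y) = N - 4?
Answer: -7440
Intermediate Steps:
K(N, y) = -4 + N
J = -10 (J = (3 + (-4 + 6))*(-2) = (3 + 2)*(-2) = 5*(-2) = -10)
(-(7 + (1 - 1*(-4)))*J)*((7 + 5*2) - 79) = (-(7 + (1 - 1*(-4)))*(-10))*((7 + 5*2) - 79) = (-(7 + (1 + 4))*(-10))*((7 + 10) - 79) = (-(7 + 5)*(-10))*(17 - 79) = -12*(-10)*(-62) = -1*(-120)*(-62) = 120*(-62) = -7440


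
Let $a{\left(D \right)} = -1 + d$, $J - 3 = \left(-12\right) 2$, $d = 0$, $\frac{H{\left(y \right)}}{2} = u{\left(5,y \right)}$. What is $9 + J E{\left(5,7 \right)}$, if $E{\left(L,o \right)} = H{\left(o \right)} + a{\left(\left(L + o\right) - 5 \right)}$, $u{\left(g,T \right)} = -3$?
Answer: $156$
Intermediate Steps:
$H{\left(y \right)} = -6$ ($H{\left(y \right)} = 2 \left(-3\right) = -6$)
$J = -21$ ($J = 3 - 24 = -21$)
$a{\left(D \right)} = -1$ ($a{\left(D \right)} = -1 + 0 = -1$)
$E{\left(L,o \right)} = -7$ ($E{\left(L,o \right)} = -6 - 1 = -7$)
$9 + J E{\left(5,7 \right)} = 9 - -147 = 9 + 147 = 156$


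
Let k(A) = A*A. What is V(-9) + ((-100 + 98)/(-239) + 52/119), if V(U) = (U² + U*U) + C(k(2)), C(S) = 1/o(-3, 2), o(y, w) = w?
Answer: 9268657/56882 ≈ 162.95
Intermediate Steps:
k(A) = A²
C(S) = ½ (C(S) = 1/2 = ½)
V(U) = ½ + 2*U² (V(U) = (U² + U*U) + ½ = (U² + U²) + ½ = 2*U² + ½ = ½ + 2*U²)
V(-9) + ((-100 + 98)/(-239) + 52/119) = (½ + 2*(-9)²) + ((-100 + 98)/(-239) + 52/119) = (½ + 2*81) + (-2*(-1/239) + 52*(1/119)) = (½ + 162) + (2/239 + 52/119) = 325/2 + 12666/28441 = 9268657/56882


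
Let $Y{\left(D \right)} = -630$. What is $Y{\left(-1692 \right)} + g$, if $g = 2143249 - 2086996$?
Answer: $55623$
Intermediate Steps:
$g = 56253$
$Y{\left(-1692 \right)} + g = -630 + 56253 = 55623$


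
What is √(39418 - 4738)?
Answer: 34*√30 ≈ 186.23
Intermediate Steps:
√(39418 - 4738) = √34680 = 34*√30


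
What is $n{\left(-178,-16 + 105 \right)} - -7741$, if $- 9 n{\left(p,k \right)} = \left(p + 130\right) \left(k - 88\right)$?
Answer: $\frac{23239}{3} \approx 7746.3$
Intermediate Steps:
$n{\left(p,k \right)} = - \frac{\left(-88 + k\right) \left(130 + p\right)}{9}$ ($n{\left(p,k \right)} = - \frac{\left(p + 130\right) \left(k - 88\right)}{9} = - \frac{\left(130 + p\right) \left(-88 + k\right)}{9} = - \frac{\left(-88 + k\right) \left(130 + p\right)}{9}$)
$n{\left(-178,-16 + 105 \right)} - -7741 = \left(\frac{11440}{9} - \frac{130 \left(-16 + 105\right)}{9} + \frac{88}{9} \left(-178\right) - \frac{1}{9} \left(-16 + 105\right) \left(-178\right)\right) - -7741 = \left(\frac{11440}{9} - \frac{11570}{9} - \frac{15664}{9} - \frac{89}{9} \left(-178\right)\right) + 7741 = \left(\frac{11440}{9} - \frac{11570}{9} - \frac{15664}{9} + \frac{15842}{9}\right) + 7741 = \frac{16}{3} + 7741 = \frac{23239}{3}$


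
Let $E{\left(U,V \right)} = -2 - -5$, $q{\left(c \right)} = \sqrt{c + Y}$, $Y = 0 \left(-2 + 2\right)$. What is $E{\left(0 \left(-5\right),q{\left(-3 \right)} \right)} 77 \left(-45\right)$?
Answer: $-10395$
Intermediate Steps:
$Y = 0$ ($Y = 0 \cdot 0 = 0$)
$q{\left(c \right)} = \sqrt{c}$ ($q{\left(c \right)} = \sqrt{c + 0} = \sqrt{c}$)
$E{\left(U,V \right)} = 3$ ($E{\left(U,V \right)} = -2 + 5 = 3$)
$E{\left(0 \left(-5\right),q{\left(-3 \right)} \right)} 77 \left(-45\right) = 3 \cdot 77 \left(-45\right) = 231 \left(-45\right) = -10395$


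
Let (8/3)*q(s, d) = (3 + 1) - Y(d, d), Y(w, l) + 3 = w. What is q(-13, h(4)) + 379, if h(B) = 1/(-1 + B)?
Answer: 763/2 ≈ 381.50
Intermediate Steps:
Y(w, l) = -3 + w
q(s, d) = 21/8 - 3*d/8 (q(s, d) = 3*((3 + 1) - (-3 + d))/8 = 3*(4 + (3 - d))/8 = 3*(7 - d)/8 = 21/8 - 3*d/8)
q(-13, h(4)) + 379 = (21/8 - 3/(8*(-1 + 4))) + 379 = (21/8 - 3/8/3) + 379 = (21/8 - 3/8*⅓) + 379 = (21/8 - ⅛) + 379 = 5/2 + 379 = 763/2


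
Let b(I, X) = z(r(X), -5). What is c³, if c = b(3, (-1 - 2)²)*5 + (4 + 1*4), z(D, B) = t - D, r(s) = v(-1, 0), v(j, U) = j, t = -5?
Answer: -1728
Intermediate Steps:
r(s) = -1
z(D, B) = -5 - D
b(I, X) = -4 (b(I, X) = -5 - 1*(-1) = -5 + 1 = -4)
c = -12 (c = -4*5 + (4 + 1*4) = -20 + (4 + 4) = -20 + 8 = -12)
c³ = (-12)³ = -1728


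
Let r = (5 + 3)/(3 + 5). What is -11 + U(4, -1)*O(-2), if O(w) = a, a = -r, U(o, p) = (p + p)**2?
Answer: -15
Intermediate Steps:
U(o, p) = 4*p**2 (U(o, p) = (2*p)**2 = 4*p**2)
r = 1 (r = 8/8 = 8*(1/8) = 1)
a = -1 (a = -1*1 = -1)
O(w) = -1
-11 + U(4, -1)*O(-2) = -11 + (4*(-1)**2)*(-1) = -11 + (4*1)*(-1) = -11 + 4*(-1) = -11 - 4 = -15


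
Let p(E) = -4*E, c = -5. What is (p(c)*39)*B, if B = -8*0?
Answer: 0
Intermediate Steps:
B = 0
(p(c)*39)*B = (-4*(-5)*39)*0 = (20*39)*0 = 780*0 = 0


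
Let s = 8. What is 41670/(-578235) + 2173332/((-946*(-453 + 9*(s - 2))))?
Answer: 1969790668/346439863 ≈ 5.6858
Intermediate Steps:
41670/(-578235) + 2173332/((-946*(-453 + 9*(s - 2)))) = 41670/(-578235) + 2173332/((-946*(-453 + 9*(8 - 2)))) = 41670*(-1/578235) + 2173332/((-946*(-453 + 9*6))) = -2778/38549 + 2173332/((-946*(-453 + 54))) = -2778/38549 + 2173332/((-946*(-399))) = -2778/38549 + 2173332/377454 = -2778/38549 + 2173332*(1/377454) = -2778/38549 + 51746/8987 = 1969790668/346439863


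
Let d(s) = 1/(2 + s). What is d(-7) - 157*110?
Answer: -86351/5 ≈ -17270.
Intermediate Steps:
d(-7) - 157*110 = 1/(2 - 7) - 157*110 = 1/(-5) - 17270 = -1/5 - 17270 = -86351/5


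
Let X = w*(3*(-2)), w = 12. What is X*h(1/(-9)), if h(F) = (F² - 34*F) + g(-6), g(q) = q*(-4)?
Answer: -18008/9 ≈ -2000.9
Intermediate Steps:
g(q) = -4*q
h(F) = 24 + F² - 34*F (h(F) = (F² - 34*F) - 4*(-6) = (F² - 34*F) + 24 = 24 + F² - 34*F)
X = -72 (X = 12*(3*(-2)) = 12*(-6) = -72)
X*h(1/(-9)) = -72*(24 + (1/(-9))² - 34/(-9)) = -72*(24 + (-⅑)² - 34*(-⅑)) = -72*(24 + 1/81 + 34/9) = -72*2251/81 = -18008/9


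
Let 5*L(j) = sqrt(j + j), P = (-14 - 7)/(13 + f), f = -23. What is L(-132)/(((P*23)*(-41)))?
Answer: -4*I*sqrt(66)/19803 ≈ -0.001641*I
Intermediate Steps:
P = 21/10 (P = (-14 - 7)/(13 - 23) = -21/(-10) = -21*(-1/10) = 21/10 ≈ 2.1000)
L(j) = sqrt(2)*sqrt(j)/5 (L(j) = sqrt(j + j)/5 = sqrt(2*j)/5 = (sqrt(2)*sqrt(j))/5 = sqrt(2)*sqrt(j)/5)
L(-132)/(((P*23)*(-41))) = (sqrt(2)*sqrt(-132)/5)/((((21/10)*23)*(-41))) = (sqrt(2)*(2*I*sqrt(33))/5)/(((483/10)*(-41))) = (2*I*sqrt(66)/5)/(-19803/10) = (2*I*sqrt(66)/5)*(-10/19803) = -4*I*sqrt(66)/19803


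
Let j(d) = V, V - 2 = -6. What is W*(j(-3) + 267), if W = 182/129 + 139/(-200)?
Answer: 4857347/25800 ≈ 188.27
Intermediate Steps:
V = -4 (V = 2 - 6 = -4)
j(d) = -4
W = 18469/25800 (W = 182*(1/129) + 139*(-1/200) = 182/129 - 139/200 = 18469/25800 ≈ 0.71585)
W*(j(-3) + 267) = 18469*(-4 + 267)/25800 = (18469/25800)*263 = 4857347/25800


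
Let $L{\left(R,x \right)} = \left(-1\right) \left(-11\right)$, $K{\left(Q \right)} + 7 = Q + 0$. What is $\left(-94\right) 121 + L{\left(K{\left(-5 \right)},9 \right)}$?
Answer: $-11363$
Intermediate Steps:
$K{\left(Q \right)} = -7 + Q$ ($K{\left(Q \right)} = -7 + \left(Q + 0\right) = -7 + Q$)
$L{\left(R,x \right)} = 11$
$\left(-94\right) 121 + L{\left(K{\left(-5 \right)},9 \right)} = \left(-94\right) 121 + 11 = -11374 + 11 = -11363$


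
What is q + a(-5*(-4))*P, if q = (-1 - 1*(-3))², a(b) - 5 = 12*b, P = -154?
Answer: -37726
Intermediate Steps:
a(b) = 5 + 12*b
q = 4 (q = (-1 + 3)² = 2² = 4)
q + a(-5*(-4))*P = 4 + (5 + 12*(-5*(-4)))*(-154) = 4 + (5 + 12*20)*(-154) = 4 + (5 + 240)*(-154) = 4 + 245*(-154) = 4 - 37730 = -37726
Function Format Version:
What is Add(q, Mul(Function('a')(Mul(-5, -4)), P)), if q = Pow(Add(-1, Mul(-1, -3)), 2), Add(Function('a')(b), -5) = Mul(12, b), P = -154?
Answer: -37726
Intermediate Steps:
Function('a')(b) = Add(5, Mul(12, b))
q = 4 (q = Pow(Add(-1, 3), 2) = Pow(2, 2) = 4)
Add(q, Mul(Function('a')(Mul(-5, -4)), P)) = Add(4, Mul(Add(5, Mul(12, Mul(-5, -4))), -154)) = Add(4, Mul(Add(5, Mul(12, 20)), -154)) = Add(4, Mul(Add(5, 240), -154)) = Add(4, Mul(245, -154)) = Add(4, -37730) = -37726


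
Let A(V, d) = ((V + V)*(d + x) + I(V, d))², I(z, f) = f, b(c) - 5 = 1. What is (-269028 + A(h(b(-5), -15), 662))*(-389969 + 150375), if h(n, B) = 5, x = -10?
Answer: -12294070329024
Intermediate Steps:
b(c) = 6 (b(c) = 5 + 1 = 6)
A(V, d) = (d + 2*V*(-10 + d))² (A(V, d) = ((V + V)*(d - 10) + d)² = ((2*V)*(-10 + d) + d)² = (2*V*(-10 + d) + d)² = (d + 2*V*(-10 + d))²)
(-269028 + A(h(b(-5), -15), 662))*(-389969 + 150375) = (-269028 + (662 - 20*5 + 2*5*662)²)*(-389969 + 150375) = (-269028 + (662 - 100 + 6620)²)*(-239594) = (-269028 + 7182²)*(-239594) = (-269028 + 51581124)*(-239594) = 51312096*(-239594) = -12294070329024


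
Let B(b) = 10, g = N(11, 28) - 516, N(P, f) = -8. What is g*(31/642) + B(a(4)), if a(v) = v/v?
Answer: -4912/321 ≈ -15.302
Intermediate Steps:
g = -524 (g = -8 - 516 = -524)
a(v) = 1
g*(31/642) + B(a(4)) = -16244/642 + 10 = -524*31/642 + 10 = -8122/321 + 10 = -4912/321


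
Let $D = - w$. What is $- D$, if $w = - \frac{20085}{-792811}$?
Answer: $\frac{20085}{792811} \approx 0.025334$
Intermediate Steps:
$w = \frac{20085}{792811}$ ($w = \left(-20085\right) \left(- \frac{1}{792811}\right) = \frac{20085}{792811} \approx 0.025334$)
$D = - \frac{20085}{792811}$ ($D = \left(-1\right) \frac{20085}{792811} = - \frac{20085}{792811} \approx -0.025334$)
$- D = \left(-1\right) \left(- \frac{20085}{792811}\right) = \frac{20085}{792811}$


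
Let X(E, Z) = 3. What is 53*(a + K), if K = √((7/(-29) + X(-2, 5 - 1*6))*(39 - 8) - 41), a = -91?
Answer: -4823 + 53*√37439/29 ≈ -4469.4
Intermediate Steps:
K = √37439/29 (K = √((7/(-29) + 3)*(39 - 8) - 41) = √((7*(-1/29) + 3)*31 - 41) = √((-7/29 + 3)*31 - 41) = √((80/29)*31 - 41) = √(2480/29 - 41) = √(1291/29) = √37439/29 ≈ 6.6721)
53*(a + K) = 53*(-91 + √37439/29) = -4823 + 53*√37439/29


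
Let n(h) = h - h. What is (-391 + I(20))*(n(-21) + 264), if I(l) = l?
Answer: -97944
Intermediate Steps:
n(h) = 0
(-391 + I(20))*(n(-21) + 264) = (-391 + 20)*(0 + 264) = -371*264 = -97944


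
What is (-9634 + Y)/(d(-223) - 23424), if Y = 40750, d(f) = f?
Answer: -31116/23647 ≈ -1.3159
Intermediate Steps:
(-9634 + Y)/(d(-223) - 23424) = (-9634 + 40750)/(-223 - 23424) = 31116/(-23647) = 31116*(-1/23647) = -31116/23647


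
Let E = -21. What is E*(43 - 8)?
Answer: -735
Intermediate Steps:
E*(43 - 8) = -21*(43 - 8) = -21*35 = -735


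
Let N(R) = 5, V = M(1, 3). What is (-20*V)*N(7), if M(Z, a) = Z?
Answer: -100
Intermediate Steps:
V = 1
(-20*V)*N(7) = -20*1*5 = -20*5 = -100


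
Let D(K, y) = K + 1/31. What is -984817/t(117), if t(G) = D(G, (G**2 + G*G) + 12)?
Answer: -30529327/3628 ≈ -8414.9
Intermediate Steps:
D(K, y) = 1/31 + K (D(K, y) = K + 1/31 = 1/31 + K)
t(G) = 1/31 + G
-984817/t(117) = -984817/(1/31 + 117) = -984817/3628/31 = -984817*31/3628 = -30529327/3628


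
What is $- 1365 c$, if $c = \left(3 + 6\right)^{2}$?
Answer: $-110565$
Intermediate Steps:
$c = 81$ ($c = 9^{2} = 81$)
$- 1365 c = \left(-1365\right) 81 = -110565$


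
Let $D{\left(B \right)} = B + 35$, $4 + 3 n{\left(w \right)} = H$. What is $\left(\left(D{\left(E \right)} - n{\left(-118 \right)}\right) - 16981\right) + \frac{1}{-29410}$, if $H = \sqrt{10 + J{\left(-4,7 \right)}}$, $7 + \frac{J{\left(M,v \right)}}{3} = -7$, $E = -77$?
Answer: $- \frac{1501821653}{88230} - \frac{4 i \sqrt{2}}{3} \approx -17022.0 - 1.8856 i$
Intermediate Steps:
$J{\left(M,v \right)} = -42$ ($J{\left(M,v \right)} = -21 + 3 \left(-7\right) = -21 - 21 = -42$)
$H = 4 i \sqrt{2}$ ($H = \sqrt{10 - 42} = \sqrt{-32} = 4 i \sqrt{2} \approx 5.6569 i$)
$n{\left(w \right)} = - \frac{4}{3} + \frac{4 i \sqrt{2}}{3}$
$D{\left(B \right)} = 35 + B$
$\left(\left(D{\left(E \right)} - n{\left(-118 \right)}\right) - 16981\right) + \frac{1}{-29410} = \left(\left(\left(35 - 77\right) - \left(- \frac{4}{3} + \frac{4 i \sqrt{2}}{3}\right)\right) - 16981\right) + \frac{1}{-29410} = \left(\left(-42 + \left(\frac{4}{3} - \frac{4 i \sqrt{2}}{3}\right)\right) - 16981\right) - \frac{1}{29410} = \left(\left(- \frac{122}{3} - \frac{4 i \sqrt{2}}{3}\right) - 16981\right) - \frac{1}{29410} = \left(- \frac{51065}{3} - \frac{4 i \sqrt{2}}{3}\right) - \frac{1}{29410} = - \frac{1501821653}{88230} - \frac{4 i \sqrt{2}}{3}$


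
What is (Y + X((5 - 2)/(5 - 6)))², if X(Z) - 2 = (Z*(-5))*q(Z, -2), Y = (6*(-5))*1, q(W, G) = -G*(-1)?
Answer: 3364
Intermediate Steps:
q(W, G) = G
Y = -30 (Y = -30*1 = -30)
X(Z) = 2 + 10*Z (X(Z) = 2 + (Z*(-5))*(-2) = 2 - 5*Z*(-2) = 2 + 10*Z)
(Y + X((5 - 2)/(5 - 6)))² = (-30 + (2 + 10*((5 - 2)/(5 - 6))))² = (-30 + (2 + 10*(3/(-1))))² = (-30 + (2 + 10*(3*(-1))))² = (-30 + (2 + 10*(-3)))² = (-30 + (2 - 30))² = (-30 - 28)² = (-58)² = 3364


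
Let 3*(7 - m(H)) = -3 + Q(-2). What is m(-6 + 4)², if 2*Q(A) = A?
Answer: 625/9 ≈ 69.444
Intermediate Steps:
Q(A) = A/2
m(H) = 25/3 (m(H) = 7 - (-3 + (½)*(-2))/3 = 7 - (-3 - 1)/3 = 7 - ⅓*(-4) = 7 + 4/3 = 25/3)
m(-6 + 4)² = (25/3)² = 625/9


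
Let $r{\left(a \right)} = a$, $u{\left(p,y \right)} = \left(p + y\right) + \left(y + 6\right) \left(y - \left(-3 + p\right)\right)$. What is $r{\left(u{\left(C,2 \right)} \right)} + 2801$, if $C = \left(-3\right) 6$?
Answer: $2969$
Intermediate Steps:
$C = -18$
$u{\left(p,y \right)} = p + y + \left(6 + y\right) \left(3 + y - p\right)$ ($u{\left(p,y \right)} = \left(p + y\right) + \left(6 + y\right) \left(3 + y - p\right) = p + y + \left(6 + y\right) \left(3 + y - p\right)$)
$r{\left(u{\left(C,2 \right)} \right)} + 2801 = \left(18 + 2^{2} - -90 + 10 \cdot 2 - \left(-18\right) 2\right) + 2801 = \left(18 + 4 + 90 + 20 + 36\right) + 2801 = 168 + 2801 = 2969$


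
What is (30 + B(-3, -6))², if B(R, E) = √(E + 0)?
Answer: (30 + I*√6)² ≈ 894.0 + 146.97*I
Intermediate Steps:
B(R, E) = √E
(30 + B(-3, -6))² = (30 + √(-6))² = (30 + I*√6)²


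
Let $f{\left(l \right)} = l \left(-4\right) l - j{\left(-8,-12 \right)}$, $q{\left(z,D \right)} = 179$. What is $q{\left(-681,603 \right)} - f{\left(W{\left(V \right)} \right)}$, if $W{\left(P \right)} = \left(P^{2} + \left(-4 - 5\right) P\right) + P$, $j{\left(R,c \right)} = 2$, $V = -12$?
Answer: $230581$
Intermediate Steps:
$W{\left(P \right)} = P^{2} - 8 P$ ($W{\left(P \right)} = \left(P^{2} + \left(-4 - 5\right) P\right) + P = \left(P^{2} - 9 P\right) + P = P^{2} - 8 P$)
$f{\left(l \right)} = -2 - 4 l^{2}$ ($f{\left(l \right)} = l \left(-4\right) l - 2 = - 4 l l - 2 = - 4 l^{2} - 2 = -2 - 4 l^{2}$)
$q{\left(-681,603 \right)} - f{\left(W{\left(V \right)} \right)} = 179 - \left(-2 - 4 \left(- 12 \left(-8 - 12\right)\right)^{2}\right) = 179 - \left(-2 - 4 \left(\left(-12\right) \left(-20\right)\right)^{2}\right) = 179 - \left(-2 - 4 \cdot 240^{2}\right) = 179 - \left(-2 - 230400\right) = 179 - -230402 = 179 + 230402 = 230581$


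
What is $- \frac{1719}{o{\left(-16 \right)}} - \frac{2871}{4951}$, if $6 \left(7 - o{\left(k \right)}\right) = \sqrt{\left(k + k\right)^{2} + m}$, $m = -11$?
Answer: $- \frac{2146869909}{3718201} - \frac{10314 \sqrt{1013}}{751} \approx -1014.5$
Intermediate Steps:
$o{\left(k \right)} = 7 - \frac{\sqrt{-11 + 4 k^{2}}}{6}$ ($o{\left(k \right)} = 7 - \frac{\sqrt{\left(k + k\right)^{2} - 11}}{6} = 7 - \frac{\sqrt{\left(2 k\right)^{2} - 11}}{6} = 7 - \frac{\sqrt{4 k^{2} - 11}}{6} = 7 - \frac{\sqrt{-11 + 4 k^{2}}}{6}$)
$- \frac{1719}{o{\left(-16 \right)}} - \frac{2871}{4951} = - \frac{1719}{7 - \frac{\sqrt{-11 + 4 \left(-16\right)^{2}}}{6}} - \frac{2871}{4951} = - \frac{1719}{7 - \frac{\sqrt{-11 + 4 \cdot 256}}{6}} - \frac{2871}{4951} = - \frac{1719}{7 - \frac{\sqrt{-11 + 1024}}{6}} - \frac{2871}{4951} = - \frac{1719}{7 - \frac{\sqrt{1013}}{6}} - \frac{2871}{4951} = - \frac{2871}{4951} - \frac{1719}{7 - \frac{\sqrt{1013}}{6}}$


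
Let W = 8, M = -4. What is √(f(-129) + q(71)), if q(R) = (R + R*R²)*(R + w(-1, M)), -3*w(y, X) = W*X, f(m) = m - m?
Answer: 7*√5369730/3 ≈ 5407.0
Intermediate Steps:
f(m) = 0
w(y, X) = -8*X/3
q(R) = (32/3 + R)*(R + R³) (q(R) = (R + R*R²)*(R - 8/3*(-4)) = (R + R³)*(R + 32/3) = (R + R³)*(32/3 + R) = (32/3 + R)*(R + R³))
√(f(-129) + q(71)) = √(0 + (⅓)*71*(32 + 3*71 + 3*71³ + 32*71²)) = √(0 + (⅓)*71*(32 + 213 + 3*357911 + 32*5041)) = √(0 + (⅓)*71*(32 + 213 + 1073733 + 161312)) = √(0 + (⅓)*71*1235290) = √(0 + 87705590/3) = √(87705590/3) = 7*√5369730/3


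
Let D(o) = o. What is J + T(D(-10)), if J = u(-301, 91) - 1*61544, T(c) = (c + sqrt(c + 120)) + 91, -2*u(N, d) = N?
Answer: -122625/2 + sqrt(110) ≈ -61302.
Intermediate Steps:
u(N, d) = -N/2
T(c) = 91 + c + sqrt(120 + c) (T(c) = (c + sqrt(120 + c)) + 91 = 91 + c + sqrt(120 + c))
J = -122787/2 (J = -1/2*(-301) - 1*61544 = 301/2 - 61544 = -122787/2 ≈ -61394.)
J + T(D(-10)) = -122787/2 + (91 - 10 + sqrt(120 - 10)) = -122787/2 + (91 - 10 + sqrt(110)) = -122787/2 + (81 + sqrt(110)) = -122625/2 + sqrt(110)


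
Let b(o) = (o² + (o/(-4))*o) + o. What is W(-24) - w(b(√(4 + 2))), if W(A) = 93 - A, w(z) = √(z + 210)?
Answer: 117 - √(858 + 4*√6)/2 ≈ 102.27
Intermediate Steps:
b(o) = o + 3*o²/4 (b(o) = (o² + (o*(-¼))*o) + o = (o² + (-o/4)*o) + o = (o² - o²/4) + o = 3*o²/4 + o = o + 3*o²/4)
w(z) = √(210 + z)
W(-24) - w(b(√(4 + 2))) = (93 - 1*(-24)) - √(210 + √(4 + 2)*(4 + 3*√(4 + 2))/4) = (93 + 24) - √(210 + √6*(4 + 3*√6)/4) = 117 - √(210 + √6*(4 + 3*√6)/4)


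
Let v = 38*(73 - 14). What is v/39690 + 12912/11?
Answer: 256250971/218295 ≈ 1173.9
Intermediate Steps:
v = 2242 (v = 38*59 = 2242)
v/39690 + 12912/11 = 2242/39690 + 12912/11 = 2242*(1/39690) + 12912*(1/11) = 1121/19845 + 12912/11 = 256250971/218295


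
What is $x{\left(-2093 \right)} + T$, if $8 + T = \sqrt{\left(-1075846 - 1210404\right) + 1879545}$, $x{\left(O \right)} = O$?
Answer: $-2101 + i \sqrt{406705} \approx -2101.0 + 637.73 i$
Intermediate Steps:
$T = -8 + i \sqrt{406705}$ ($T = -8 + \sqrt{\left(-1075846 - 1210404\right) + 1879545} = -8 + \sqrt{-2286250 + 1879545} = -8 + \sqrt{-406705} = -8 + i \sqrt{406705} \approx -8.0 + 637.73 i$)
$x{\left(-2093 \right)} + T = -2093 - \left(8 - i \sqrt{406705}\right) = -2101 + i \sqrt{406705}$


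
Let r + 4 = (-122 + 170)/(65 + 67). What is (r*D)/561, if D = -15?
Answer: 200/2057 ≈ 0.097229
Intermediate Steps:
r = -40/11 (r = -4 + (-122 + 170)/(65 + 67) = -4 + 48/132 = -4 + 48*(1/132) = -4 + 4/11 = -40/11 ≈ -3.6364)
(r*D)/561 = -40/11*(-15)/561 = (600/11)*(1/561) = 200/2057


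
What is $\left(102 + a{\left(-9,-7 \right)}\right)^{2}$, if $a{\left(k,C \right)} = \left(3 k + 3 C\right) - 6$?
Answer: $2304$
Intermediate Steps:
$a{\left(k,C \right)} = -6 + 3 C + 3 k$ ($a{\left(k,C \right)} = \left(3 C + 3 k\right) - 6 = -6 + 3 C + 3 k$)
$\left(102 + a{\left(-9,-7 \right)}\right)^{2} = \left(102 + \left(-6 + 3 \left(-7\right) + 3 \left(-9\right)\right)\right)^{2} = \left(102 - 54\right)^{2} = 48^{2} = 2304$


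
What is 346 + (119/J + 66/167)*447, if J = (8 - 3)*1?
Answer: 9319651/835 ≈ 11161.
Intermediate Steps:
J = 5 (J = 5*1 = 5)
346 + (119/J + 66/167)*447 = 346 + (119/5 + 66/167)*447 = 346 + (20203/835)*447 = 346 + 9030741/835 = 9319651/835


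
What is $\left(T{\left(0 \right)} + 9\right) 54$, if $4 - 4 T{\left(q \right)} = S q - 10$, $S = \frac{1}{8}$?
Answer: $675$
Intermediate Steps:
$S = \frac{1}{8} \approx 0.125$
$T{\left(q \right)} = \frac{7}{2} - \frac{q}{32}$ ($T{\left(q \right)} = 1 - \frac{\frac{q}{8} - 10}{4} = 1 - \frac{-10 + \frac{q}{8}}{4} = 1 - \left(- \frac{5}{2} + \frac{q}{32}\right) = \frac{7}{2} - \frac{q}{32}$)
$\left(T{\left(0 \right)} + 9\right) 54 = \left(\left(\frac{7}{2} - 0\right) + 9\right) 54 = \left(\left(\frac{7}{2} + 0\right) + 9\right) 54 = \left(\frac{7}{2} + 9\right) 54 = \frac{25}{2} \cdot 54 = 675$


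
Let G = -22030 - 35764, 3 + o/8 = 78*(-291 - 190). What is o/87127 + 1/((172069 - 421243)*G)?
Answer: -4322647974755081/1254695204365812 ≈ -3.4452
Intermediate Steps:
o = -300168 (o = -24 + 8*(78*(-291 - 190)) = -24 + 8*(78*(-481)) = -24 + 8*(-37518) = -24 - 300144 = -300168)
G = -57794
o/87127 + 1/((172069 - 421243)*G) = -300168/87127 + 1/((172069 - 421243)*(-57794)) = -300168*1/87127 - 1/57794/(-249174) = -300168/87127 - 1/249174*(-1/57794) = -300168/87127 + 1/14400762156 = -4322647974755081/1254695204365812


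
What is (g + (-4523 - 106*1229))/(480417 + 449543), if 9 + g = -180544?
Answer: -31535/92996 ≈ -0.33910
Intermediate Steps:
g = -180553 (g = -9 - 180544 = -180553)
(g + (-4523 - 106*1229))/(480417 + 449543) = (-180553 + (-4523 - 106*1229))/(480417 + 449543) = (-180553 + (-4523 - 130274))/929960 = (-180553 - 134797)*(1/929960) = -315350*1/929960 = -31535/92996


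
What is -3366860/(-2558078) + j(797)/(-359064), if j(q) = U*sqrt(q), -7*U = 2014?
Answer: 1683430/1279039 + 1007*sqrt(797)/1256724 ≈ 1.3388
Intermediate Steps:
U = -2014/7 (U = -1/7*2014 = -2014/7 ≈ -287.71)
j(q) = -2014*sqrt(q)/7
-3366860/(-2558078) + j(797)/(-359064) = -3366860/(-2558078) - 2014*sqrt(797)/7/(-359064) = -3366860*(-1/2558078) - 2014*sqrt(797)/7*(-1/359064) = 1683430/1279039 + 1007*sqrt(797)/1256724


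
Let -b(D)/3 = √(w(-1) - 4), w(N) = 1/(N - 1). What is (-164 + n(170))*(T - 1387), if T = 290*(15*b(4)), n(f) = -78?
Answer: 335654 + 4737150*I*√2 ≈ 3.3565e+5 + 6.6993e+6*I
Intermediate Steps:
w(N) = 1/(-1 + N)
b(D) = -9*I*√2/2 (b(D) = -3*√(1/(-1 - 1) - 4) = -3*√(1/(-2) - 4) = -3*√(-½ - 4) = -9*I*√2/2)
T = -19575*I*√2 (T = 290*(15*(-9*I*√2/2)) = 290*(-135*I*√2/2) = -19575*I*√2 ≈ -27683.0*I)
(-164 + n(170))*(T - 1387) = (-164 - 78)*(-19575*I*√2 - 1387) = -242*(-1387 - 19575*I*√2) = 335654 + 4737150*I*√2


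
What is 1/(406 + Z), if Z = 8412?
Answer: 1/8818 ≈ 0.00011340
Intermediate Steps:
1/(406 + Z) = 1/(406 + 8412) = 1/8818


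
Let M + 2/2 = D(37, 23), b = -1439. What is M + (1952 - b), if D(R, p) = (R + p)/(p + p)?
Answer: 78000/23 ≈ 3391.3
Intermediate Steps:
D(R, p) = (R + p)/(2*p) (D(R, p) = (R + p)/((2*p)) = (R + p)*(1/(2*p)) = (R + p)/(2*p))
M = 7/23 (M = -1 + (1/2)*(37 + 23)/23 = -1 + (1/2)*(1/23)*60 = -1 + 30/23 = 7/23 ≈ 0.30435)
M + (1952 - b) = 7/23 + (1952 - 1*(-1439)) = 7/23 + (1952 + 1439) = 7/23 + 3391 = 78000/23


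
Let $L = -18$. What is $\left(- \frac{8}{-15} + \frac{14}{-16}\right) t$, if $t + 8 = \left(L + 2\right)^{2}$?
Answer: $- \frac{1271}{15} \approx -84.733$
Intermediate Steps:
$t = 248$ ($t = -8 + \left(-18 + 2\right)^{2} = -8 + \left(-16\right)^{2} = -8 + 256 = 248$)
$\left(- \frac{8}{-15} + \frac{14}{-16}\right) t = \left(- \frac{8}{-15} + \frac{14}{-16}\right) 248 = \left(\left(-8\right) \left(- \frac{1}{15}\right) + 14 \left(- \frac{1}{16}\right)\right) 248 = \left(\frac{8}{15} - \frac{7}{8}\right) 248 = \left(- \frac{41}{120}\right) 248 = - \frac{1271}{15}$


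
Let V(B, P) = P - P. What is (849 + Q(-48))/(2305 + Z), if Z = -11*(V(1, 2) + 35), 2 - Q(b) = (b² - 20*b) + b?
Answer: -473/384 ≈ -1.2318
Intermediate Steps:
V(B, P) = 0
Q(b) = 2 - b² + 19*b (Q(b) = 2 - ((b² - 20*b) + b) = 2 - (b² - 19*b) = 2 + (-b² + 19*b) = 2 - b² + 19*b)
Z = -385 (Z = -11*(0 + 35) = -11*35 = -385)
(849 + Q(-48))/(2305 + Z) = (849 + (2 - 1*(-48)² + 19*(-48)))/(2305 - 385) = (849 + (2 - 1*2304 - 912))/1920 = (849 + (2 - 2304 - 912))*(1/1920) = (849 - 3214)*(1/1920) = -2365*1/1920 = -473/384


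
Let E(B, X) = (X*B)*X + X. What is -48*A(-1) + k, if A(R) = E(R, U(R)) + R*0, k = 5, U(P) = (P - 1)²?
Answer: 581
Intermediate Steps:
U(P) = (-1 + P)²
E(B, X) = X + B*X² (E(B, X) = (B*X)*X + X = B*X² + X = X + B*X²)
A(R) = (-1 + R)²*(1 + R*(-1 + R)²) (A(R) = (-1 + R)²*(1 + R*(-1 + R)²) + R*0 = (-1 + R)²*(1 + R*(-1 + R)²) + 0 = (-1 + R)²*(1 + R*(-1 + R)²))
-48*A(-1) + k = -48*((-1 - 1)² - (-1 - 1)⁴) + 5 = -48*((-2)² - 1*(-2)⁴) + 5 = -48*(4 - 1*16) + 5 = -48*(4 - 16) + 5 = -48*(-12) + 5 = 576 + 5 = 581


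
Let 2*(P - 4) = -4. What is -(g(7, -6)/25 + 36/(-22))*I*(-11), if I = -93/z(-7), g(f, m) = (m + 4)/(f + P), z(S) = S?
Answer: -126232/525 ≈ -240.44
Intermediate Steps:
P = 2 (P = 4 + (½)*(-4) = 4 - 2 = 2)
g(f, m) = (4 + m)/(2 + f) (g(f, m) = (m + 4)/(f + 2) = (4 + m)/(2 + f))
I = 93/7 (I = -93/(-7) = -93*(-⅐) = 93/7 ≈ 13.286)
-(g(7, -6)/25 + 36/(-22))*I*(-11) = -(((4 - 6)/(2 + 7))/25 + 36/(-22))*(93/7)*(-11) = -((-2/9)*(1/25) + 36*(-1/22))*(93/7)*(-11) = -(((⅑)*(-2))*(1/25) - 18/11)*(93/7)*(-11) = -(-2/9*1/25 - 18/11)*(93/7)*(-11) = -(-2/225 - 18/11)*(93/7)*(-11) = -(-4072/2475*93/7)*(-11) = -(-126232)*(-11)/5775 = -1*126232/525 = -126232/525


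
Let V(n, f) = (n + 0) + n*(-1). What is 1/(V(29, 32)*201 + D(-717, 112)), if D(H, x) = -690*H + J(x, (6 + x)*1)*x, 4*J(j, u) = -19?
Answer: 1/494198 ≈ 2.0235e-6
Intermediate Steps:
J(j, u) = -19/4 (J(j, u) = (¼)*(-19) = -19/4)
D(H, x) = -690*H - 19*x/4
V(n, f) = 0 (V(n, f) = n - n = 0)
1/(V(29, 32)*201 + D(-717, 112)) = 1/(0*201 + (-690*(-717) - 19/4*112)) = 1/(0 + (494730 - 532)) = 1/(0 + 494198) = 1/494198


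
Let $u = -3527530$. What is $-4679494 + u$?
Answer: $-8207024$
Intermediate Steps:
$-4679494 + u = -4679494 - 3527530 = -8207024$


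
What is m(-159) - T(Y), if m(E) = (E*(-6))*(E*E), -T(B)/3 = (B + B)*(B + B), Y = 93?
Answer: 24221862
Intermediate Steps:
T(B) = -12*B**2 (T(B) = -3*(B + B)*(B + B) = -3*2*B*2*B = -12*B**2)
m(E) = -6*E**3 (m(E) = (-6*E)*E**2 = -6*E**3)
m(-159) - T(Y) = -6*(-159)**3 - (-12)*93**2 = -6*(-4019679) - (-12)*8649 = 24118074 - 1*(-103788) = 24118074 + 103788 = 24221862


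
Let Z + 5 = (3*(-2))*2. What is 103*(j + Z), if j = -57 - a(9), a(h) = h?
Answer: -8549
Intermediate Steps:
Z = -17 (Z = -5 + (3*(-2))*2 = -5 - 6*2 = -5 - 12 = -17)
j = -66 (j = -57 - 1*9 = -57 - 9 = -66)
103*(j + Z) = 103*(-66 - 17) = 103*(-83) = -8549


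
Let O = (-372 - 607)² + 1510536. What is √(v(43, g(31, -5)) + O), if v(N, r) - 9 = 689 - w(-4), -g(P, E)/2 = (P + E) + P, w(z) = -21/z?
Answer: 27*√13551/2 ≈ 1571.5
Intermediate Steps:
g(P, E) = -4*P - 2*E (g(P, E) = -2*((P + E) + P) = -2*((E + P) + P) = -2*(E + 2*P) = -4*P - 2*E)
v(N, r) = 2771/4 (v(N, r) = 9 + (689 - (-21)/(-4)) = 9 + (689 - (-21)*(-1)/4) = 9 + (689 - 1*21/4) = 9 + (689 - 21/4) = 9 + 2735/4 = 2771/4)
O = 2468977 (O = (-979)² + 1510536 = 958441 + 1510536 = 2468977)
√(v(43, g(31, -5)) + O) = √(2771/4 + 2468977) = √(9878679/4) = 27*√13551/2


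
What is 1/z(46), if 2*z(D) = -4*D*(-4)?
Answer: 1/368 ≈ 0.0027174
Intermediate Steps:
z(D) = 8*D (z(D) = (-4*D*(-4))/2 = (16*D)/2 = 8*D)
1/z(46) = 1/(8*46) = 1/368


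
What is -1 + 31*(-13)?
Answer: -404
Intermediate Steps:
-1 + 31*(-13) = -1 - 403 = -404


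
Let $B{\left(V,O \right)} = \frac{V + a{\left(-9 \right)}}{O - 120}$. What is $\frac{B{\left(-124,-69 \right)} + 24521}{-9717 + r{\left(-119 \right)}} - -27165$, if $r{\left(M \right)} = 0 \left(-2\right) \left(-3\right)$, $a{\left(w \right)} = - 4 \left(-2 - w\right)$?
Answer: $\frac{49884241024}{1836513} \approx 27162.0$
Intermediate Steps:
$a{\left(w \right)} = 8 + 4 w$
$B{\left(V,O \right)} = \frac{-28 + V}{-120 + O}$ ($B{\left(V,O \right)} = \frac{V + \left(8 + 4 \left(-9\right)\right)}{O - 120} = \frac{V + \left(8 - 36\right)}{-120 + O} = \frac{V - 28}{-120 + O} = \frac{-28 + V}{-120 + O}$)
$r{\left(M \right)} = 0$ ($r{\left(M \right)} = 0 \left(-3\right) = 0$)
$\frac{B{\left(-124,-69 \right)} + 24521}{-9717 + r{\left(-119 \right)}} - -27165 = \frac{\frac{-28 - 124}{-120 - 69} + 24521}{-9717 + 0} - -27165 = \frac{\frac{1}{-189} \left(-152\right) + 24521}{-9717} + 27165 = \left(\left(- \frac{1}{189}\right) \left(-152\right) + 24521\right) \left(- \frac{1}{9717}\right) + 27165 = \left(\frac{152}{189} + 24521\right) \left(- \frac{1}{9717}\right) + 27165 = \frac{4634621}{189} \left(- \frac{1}{9717}\right) + 27165 = - \frac{4634621}{1836513} + 27165 = \frac{49884241024}{1836513}$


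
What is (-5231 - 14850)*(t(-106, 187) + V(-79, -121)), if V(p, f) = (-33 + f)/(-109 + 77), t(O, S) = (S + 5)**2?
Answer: -11845801981/16 ≈ -7.4036e+8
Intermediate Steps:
t(O, S) = (5 + S)**2
V(p, f) = 33/32 - f/32 (V(p, f) = (-33 + f)/(-32) = (-33 + f)*(-1/32) = 33/32 - f/32)
(-5231 - 14850)*(t(-106, 187) + V(-79, -121)) = (-5231 - 14850)*((5 + 187)**2 + (33/32 - 1/32*(-121))) = -20081*(192**2 + (33/32 + 121/32)) = -20081*(36864 + 77/16) = -20081*589901/16 = -11845801981/16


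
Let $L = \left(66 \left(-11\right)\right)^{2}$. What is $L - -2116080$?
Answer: $2643156$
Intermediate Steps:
$L = 527076$ ($L = \left(-726\right)^{2} = 527076$)
$L - -2116080 = 527076 - -2116080 = 527076 + 2116080 = 2643156$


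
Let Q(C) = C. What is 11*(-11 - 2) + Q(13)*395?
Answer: 4992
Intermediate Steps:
11*(-11 - 2) + Q(13)*395 = 11*(-11 - 2) + 13*395 = 11*(-13) + 5135 = -143 + 5135 = 4992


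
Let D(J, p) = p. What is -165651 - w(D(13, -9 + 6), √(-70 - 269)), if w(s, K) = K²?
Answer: -165312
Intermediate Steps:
-165651 - w(D(13, -9 + 6), √(-70 - 269)) = -165651 - (√(-70 - 269))² = -165651 - (√(-339))² = -165651 - (I*√339)² = -165651 - 1*(-339) = -165651 + 339 = -165312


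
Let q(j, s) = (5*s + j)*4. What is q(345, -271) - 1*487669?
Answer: -491709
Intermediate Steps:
q(j, s) = 4*j + 20*s (q(j, s) = (j + 5*s)*4 = 4*j + 20*s)
q(345, -271) - 1*487669 = (4*345 + 20*(-271)) - 1*487669 = (1380 - 5420) - 487669 = -4040 - 487669 = -491709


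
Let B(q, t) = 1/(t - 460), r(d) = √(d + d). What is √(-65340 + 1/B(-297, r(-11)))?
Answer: √(-65800 + I*√22) ≈ 0.0092 + 256.52*I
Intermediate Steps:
r(d) = √2*√d (r(d) = √(2*d) = √2*√d)
B(q, t) = 1/(-460 + t)
√(-65340 + 1/B(-297, r(-11))) = √(-65340 + 1/(1/(-460 + √2*√(-11)))) = √(-65340 + 1/(1/(-460 + √2*(I*√11)))) = √(-65340 + 1/(1/(-460 + I*√22))) = √(-65340 + (-460 + I*√22)) = √(-65800 + I*√22)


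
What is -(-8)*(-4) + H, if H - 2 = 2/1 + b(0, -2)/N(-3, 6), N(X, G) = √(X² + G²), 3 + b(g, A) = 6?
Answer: -28 + √5/5 ≈ -27.553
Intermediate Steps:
b(g, A) = 3 (b(g, A) = -3 + 6 = 3)
N(X, G) = √(G² + X²)
H = 4 + √5/5 (H = 2 + (2/1 + 3/(√(6² + (-3)²))) = 2 + (2*1 + 3/(√(36 + 9))) = 2 + (2 + 3/(√45)) = 2 + (2 + 3/((3*√5))) = 2 + (2 + 3*(√5/15)) = 2 + (2 + √5/5) = 4 + √5/5 ≈ 4.4472)
-(-8)*(-4) + H = -(-8)*(-4) + (4 + √5/5) = -8*4 + (4 + √5/5) = -32 + (4 + √5/5) = -28 + √5/5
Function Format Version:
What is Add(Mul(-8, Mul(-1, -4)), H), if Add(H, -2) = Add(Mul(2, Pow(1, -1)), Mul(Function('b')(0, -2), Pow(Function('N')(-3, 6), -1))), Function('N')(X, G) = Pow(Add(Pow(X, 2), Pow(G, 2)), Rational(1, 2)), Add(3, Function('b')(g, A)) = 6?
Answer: Add(-28, Mul(Rational(1, 5), Pow(5, Rational(1, 2)))) ≈ -27.553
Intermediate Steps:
Function('b')(g, A) = 3 (Function('b')(g, A) = Add(-3, 6) = 3)
Function('N')(X, G) = Pow(Add(Pow(G, 2), Pow(X, 2)), Rational(1, 2))
H = Add(4, Mul(Rational(1, 5), Pow(5, Rational(1, 2)))) (H = Add(2, Add(Mul(2, Pow(1, -1)), Mul(3, Pow(Pow(Add(Pow(6, 2), Pow(-3, 2)), Rational(1, 2)), -1)))) = Add(2, Add(Mul(2, 1), Mul(3, Pow(Pow(Add(36, 9), Rational(1, 2)), -1)))) = Add(2, Add(2, Mul(3, Pow(Pow(45, Rational(1, 2)), -1)))) = Add(2, Add(2, Mul(3, Pow(Mul(3, Pow(5, Rational(1, 2))), -1)))) = Add(2, Add(2, Mul(3, Mul(Rational(1, 15), Pow(5, Rational(1, 2)))))) = Add(2, Add(2, Mul(Rational(1, 5), Pow(5, Rational(1, 2))))) = Add(4, Mul(Rational(1, 5), Pow(5, Rational(1, 2)))) ≈ 4.4472)
Add(Mul(-8, Mul(-1, -4)), H) = Add(Mul(-8, Mul(-1, -4)), Add(4, Mul(Rational(1, 5), Pow(5, Rational(1, 2))))) = Add(Mul(-8, 4), Add(4, Mul(Rational(1, 5), Pow(5, Rational(1, 2))))) = Add(-32, Add(4, Mul(Rational(1, 5), Pow(5, Rational(1, 2))))) = Add(-28, Mul(Rational(1, 5), Pow(5, Rational(1, 2))))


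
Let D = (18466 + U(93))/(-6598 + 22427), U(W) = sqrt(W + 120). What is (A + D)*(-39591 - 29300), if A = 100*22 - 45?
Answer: -2351247143251/15829 - 68891*sqrt(213)/15829 ≈ -1.4854e+8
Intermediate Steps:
U(W) = sqrt(120 + W)
A = 2155 (A = 2200 - 45 = 2155)
D = 18466/15829 + sqrt(213)/15829 (D = (18466 + sqrt(120 + 93))/(-6598 + 22427) = (18466 + sqrt(213))/15829 = (18466 + sqrt(213))*(1/15829) = 18466/15829 + sqrt(213)/15829 ≈ 1.1675)
(A + D)*(-39591 - 29300) = (2155 + (18466/15829 + sqrt(213)/15829))*(-39591 - 29300) = (34129961/15829 + sqrt(213)/15829)*(-68891) = -2351247143251/15829 - 68891*sqrt(213)/15829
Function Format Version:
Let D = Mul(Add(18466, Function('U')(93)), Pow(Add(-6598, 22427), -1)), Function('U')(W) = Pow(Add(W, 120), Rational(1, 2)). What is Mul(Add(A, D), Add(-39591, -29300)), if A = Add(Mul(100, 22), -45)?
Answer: Add(Rational(-2351247143251, 15829), Mul(Rational(-68891, 15829), Pow(213, Rational(1, 2)))) ≈ -1.4854e+8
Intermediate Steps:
Function('U')(W) = Pow(Add(120, W), Rational(1, 2))
A = 2155 (A = Add(2200, -45) = 2155)
D = Add(Rational(18466, 15829), Mul(Rational(1, 15829), Pow(213, Rational(1, 2)))) (D = Mul(Add(18466, Pow(Add(120, 93), Rational(1, 2))), Pow(Add(-6598, 22427), -1)) = Mul(Add(18466, Pow(213, Rational(1, 2))), Pow(15829, -1)) = Mul(Add(18466, Pow(213, Rational(1, 2))), Rational(1, 15829)) = Add(Rational(18466, 15829), Mul(Rational(1, 15829), Pow(213, Rational(1, 2)))) ≈ 1.1675)
Mul(Add(A, D), Add(-39591, -29300)) = Mul(Add(2155, Add(Rational(18466, 15829), Mul(Rational(1, 15829), Pow(213, Rational(1, 2))))), Add(-39591, -29300)) = Mul(Add(Rational(34129961, 15829), Mul(Rational(1, 15829), Pow(213, Rational(1, 2)))), -68891) = Add(Rational(-2351247143251, 15829), Mul(Rational(-68891, 15829), Pow(213, Rational(1, 2))))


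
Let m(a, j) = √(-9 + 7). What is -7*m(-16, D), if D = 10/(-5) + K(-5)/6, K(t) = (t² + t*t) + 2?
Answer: -7*I*√2 ≈ -9.8995*I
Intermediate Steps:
K(t) = 2 + 2*t² (K(t) = (t² + t²) + 2 = 2*t² + 2 = 2 + 2*t²)
D = 20/3 (D = 10/(-5) + (2 + 2*(-5)²)/6 = 10*(-⅕) + (2 + 2*25)*(⅙) = -2 + (2 + 50)*(⅙) = -2 + 52*(⅙) = -2 + 26/3 = 20/3 ≈ 6.6667)
m(a, j) = I*√2 (m(a, j) = √(-2) = I*√2)
-7*m(-16, D) = -7*I*√2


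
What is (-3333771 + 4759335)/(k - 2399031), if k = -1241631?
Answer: -79198/202259 ≈ -0.39157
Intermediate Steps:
(-3333771 + 4759335)/(k - 2399031) = (-3333771 + 4759335)/(-1241631 - 2399031) = 1425564/(-3640662) = 1425564*(-1/3640662) = -79198/202259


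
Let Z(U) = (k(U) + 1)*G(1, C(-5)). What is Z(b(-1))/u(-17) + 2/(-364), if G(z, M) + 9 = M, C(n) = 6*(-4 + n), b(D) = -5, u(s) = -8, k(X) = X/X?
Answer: 5731/364 ≈ 15.745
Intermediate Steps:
k(X) = 1
C(n) = -24 + 6*n
G(z, M) = -9 + M
Z(U) = -126 (Z(U) = (1 + 1)*(-9 + (-24 + 6*(-5))) = 2*(-9 + (-24 - 30)) = 2*(-9 - 54) = 2*(-63) = -126)
Z(b(-1))/u(-17) + 2/(-364) = -126/(-8) + 2/(-364) = -126*(-⅛) + 2*(-1/364) = 63/4 - 1/182 = 5731/364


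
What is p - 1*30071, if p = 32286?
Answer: 2215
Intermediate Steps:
p - 1*30071 = 32286 - 1*30071 = 32286 - 30071 = 2215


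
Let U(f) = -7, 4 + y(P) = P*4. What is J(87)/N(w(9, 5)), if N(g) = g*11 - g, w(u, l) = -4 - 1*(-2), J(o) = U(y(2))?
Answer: 7/20 ≈ 0.35000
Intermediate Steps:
y(P) = -4 + 4*P (y(P) = -4 + P*4 = -4 + 4*P)
J(o) = -7
w(u, l) = -2 (w(u, l) = -4 + 2 = -2)
N(g) = 10*g (N(g) = 11*g - g = 10*g)
J(87)/N(w(9, 5)) = -7/(10*(-2)) = -7/(-20) = -7*(-1/20) = 7/20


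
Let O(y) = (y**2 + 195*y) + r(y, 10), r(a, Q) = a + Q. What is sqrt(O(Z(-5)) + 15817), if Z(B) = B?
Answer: 26*sqrt(22) ≈ 121.95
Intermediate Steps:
r(a, Q) = Q + a
O(y) = 10 + y**2 + 196*y (O(y) = (y**2 + 195*y) + (10 + y) = 10 + y**2 + 196*y)
sqrt(O(Z(-5)) + 15817) = sqrt((10 + (-5)**2 + 196*(-5)) + 15817) = sqrt((10 + 25 - 980) + 15817) = sqrt(-945 + 15817) = sqrt(14872) = 26*sqrt(22)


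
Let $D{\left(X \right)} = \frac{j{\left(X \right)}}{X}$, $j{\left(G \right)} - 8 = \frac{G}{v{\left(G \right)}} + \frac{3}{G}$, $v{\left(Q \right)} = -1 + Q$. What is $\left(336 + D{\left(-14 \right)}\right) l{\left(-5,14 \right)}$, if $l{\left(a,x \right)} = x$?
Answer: $\frac{986009}{210} \approx 4695.3$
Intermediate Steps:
$j{\left(G \right)} = 8 + \frac{3}{G} + \frac{G}{-1 + G}$ ($j{\left(G \right)} = 8 + \left(\frac{G}{-1 + G} + \frac{3}{G}\right) = 8 + \left(\frac{3}{G} + \frac{G}{-1 + G}\right) = 8 + \frac{3}{G} + \frac{G}{-1 + G}$)
$D{\left(X \right)} = \frac{-3 - 5 X + 9 X^{2}}{X^{2} \left(-1 + X\right)}$ ($D{\left(X \right)} = \frac{\frac{1}{X} \frac{1}{-1 + X} \left(-3 - 5 X + 9 X^{2}\right)}{X} = \frac{-3 - 5 X + 9 X^{2}}{X^{2} \left(-1 + X\right)}$)
$\left(336 + D{\left(-14 \right)}\right) l{\left(-5,14 \right)} = \left(336 + \frac{-3 - -70 + 9 \left(-14\right)^{2}}{196 \left(-1 - 14\right)}\right) 14 = \left(336 + \frac{-3 + 70 + 9 \cdot 196}{196 \left(-15\right)}\right) 14 = \left(336 + \frac{1}{196} \left(- \frac{1}{15}\right) \left(-3 + 70 + 1764\right)\right) 14 = \left(336 + \frac{1}{196} \left(- \frac{1}{15}\right) 1831\right) 14 = \left(336 - \frac{1831}{2940}\right) 14 = \frac{986009}{2940} \cdot 14 = \frac{986009}{210}$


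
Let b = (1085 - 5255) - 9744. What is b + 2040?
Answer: -11874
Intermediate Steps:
b = -13914 (b = -4170 - 9744 = -13914)
b + 2040 = -13914 + 2040 = -11874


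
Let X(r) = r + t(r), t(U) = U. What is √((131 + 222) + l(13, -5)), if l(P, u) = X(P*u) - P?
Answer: √210 ≈ 14.491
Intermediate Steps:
X(r) = 2*r (X(r) = r + r = 2*r)
l(P, u) = -P + 2*P*u (l(P, u) = 2*(P*u) - P = 2*P*u - P = -P + 2*P*u)
√((131 + 222) + l(13, -5)) = √((131 + 222) + 13*(-1 + 2*(-5))) = √(353 + 13*(-1 - 10)) = √(353 + 13*(-11)) = √(353 - 143) = √210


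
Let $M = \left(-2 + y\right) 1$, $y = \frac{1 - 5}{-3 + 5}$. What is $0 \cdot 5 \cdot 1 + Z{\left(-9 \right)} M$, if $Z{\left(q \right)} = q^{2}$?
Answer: $-324$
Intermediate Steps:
$y = -2$ ($y = - \frac{4}{2} = \left(-4\right) \frac{1}{2} = -2$)
$M = -4$ ($M = \left(-2 - 2\right) 1 = \left(-4\right) 1 = -4$)
$0 \cdot 5 \cdot 1 + Z{\left(-9 \right)} M = 0 \cdot 5 \cdot 1 + \left(-9\right)^{2} \left(-4\right) = 0 \cdot 1 + 81 \left(-4\right) = 0 - 324 = -324$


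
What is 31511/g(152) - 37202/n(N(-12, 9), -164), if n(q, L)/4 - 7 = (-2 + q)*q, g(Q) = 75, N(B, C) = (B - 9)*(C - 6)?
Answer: 257121169/615300 ≈ 417.88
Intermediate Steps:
N(B, C) = (-9 + B)*(-6 + C)
n(q, L) = 28 + 4*q*(-2 + q) (n(q, L) = 28 + 4*((-2 + q)*q) = 28 + 4*(q*(-2 + q)) = 28 + 4*q*(-2 + q))
31511/g(152) - 37202/n(N(-12, 9), -164) = 31511/75 - 37202/(28 - 8*(54 - 9*9 - 6*(-12) - 12*9) + 4*(54 - 9*9 - 6*(-12) - 12*9)**2) = 31511*(1/75) - 37202/(28 - 8*(54 - 81 + 72 - 108) + 4*(54 - 81 + 72 - 108)**2) = 31511/75 - 37202/(28 - 8*(-63) + 4*(-63)**2) = 31511/75 - 37202/(28 + 504 + 4*3969) = 31511/75 - 37202/(28 + 504 + 15876) = 31511/75 - 37202/16408 = 31511/75 - 37202*1/16408 = 31511/75 - 18601/8204 = 257121169/615300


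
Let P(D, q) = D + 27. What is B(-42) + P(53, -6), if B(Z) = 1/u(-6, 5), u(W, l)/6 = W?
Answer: 2879/36 ≈ 79.972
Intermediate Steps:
P(D, q) = 27 + D
u(W, l) = 6*W
B(Z) = -1/36 (B(Z) = 1/(6*(-6)) = 1/(-36) = -1/36)
B(-42) + P(53, -6) = -1/36 + (27 + 53) = -1/36 + 80 = 2879/36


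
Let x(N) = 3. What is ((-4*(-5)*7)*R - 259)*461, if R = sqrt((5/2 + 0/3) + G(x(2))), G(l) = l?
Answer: -119399 + 32270*sqrt(22) ≈ 31961.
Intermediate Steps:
R = sqrt(22)/2 (R = sqrt((5/2 + 0/3) + 3) = sqrt((5*(1/2) + 0*(1/3)) + 3) = sqrt((5/2 + 0) + 3) = sqrt(5/2 + 3) = sqrt(11/2) = sqrt(22)/2 ≈ 2.3452)
((-4*(-5)*7)*R - 259)*461 = ((-4*(-5)*7)*(sqrt(22)/2) - 259)*461 = ((20*7)*(sqrt(22)/2) - 259)*461 = (140*(sqrt(22)/2) - 259)*461 = (70*sqrt(22) - 259)*461 = (-259 + 70*sqrt(22))*461 = -119399 + 32270*sqrt(22)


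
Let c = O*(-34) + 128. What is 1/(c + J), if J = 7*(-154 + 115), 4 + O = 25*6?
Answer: -1/5109 ≈ -0.00019573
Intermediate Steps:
O = 146 (O = -4 + 25*6 = -4 + 150 = 146)
c = -4836 (c = 146*(-34) + 128 = -4964 + 128 = -4836)
J = -273 (J = 7*(-39) = -273)
1/(c + J) = 1/(-4836 - 273) = 1/(-5109) = -1/5109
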